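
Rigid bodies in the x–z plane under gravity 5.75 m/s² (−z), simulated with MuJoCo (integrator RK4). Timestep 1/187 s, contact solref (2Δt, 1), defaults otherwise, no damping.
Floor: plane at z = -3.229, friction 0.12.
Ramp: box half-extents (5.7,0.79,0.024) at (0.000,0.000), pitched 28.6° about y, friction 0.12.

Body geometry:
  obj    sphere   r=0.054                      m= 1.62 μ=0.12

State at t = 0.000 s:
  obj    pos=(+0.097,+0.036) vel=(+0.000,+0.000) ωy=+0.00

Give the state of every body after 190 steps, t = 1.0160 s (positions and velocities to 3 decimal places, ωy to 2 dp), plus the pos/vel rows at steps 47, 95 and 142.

State at t = 1.0160 s:
  obj    pos=(+1.070,-0.494) vel=(+1.921,-1.028) ωy=+28.58

Key-timestep trajectory:
   step    t(s)  obj.x    obj.z    obj.vx   obj.vz 
     47  0.2513   +0.157  +0.004  +0.468  -0.271
     95  0.5080   +0.340  -0.097  +0.956  -0.527
    142  0.7594   +0.640  -0.260  +1.430  -0.785


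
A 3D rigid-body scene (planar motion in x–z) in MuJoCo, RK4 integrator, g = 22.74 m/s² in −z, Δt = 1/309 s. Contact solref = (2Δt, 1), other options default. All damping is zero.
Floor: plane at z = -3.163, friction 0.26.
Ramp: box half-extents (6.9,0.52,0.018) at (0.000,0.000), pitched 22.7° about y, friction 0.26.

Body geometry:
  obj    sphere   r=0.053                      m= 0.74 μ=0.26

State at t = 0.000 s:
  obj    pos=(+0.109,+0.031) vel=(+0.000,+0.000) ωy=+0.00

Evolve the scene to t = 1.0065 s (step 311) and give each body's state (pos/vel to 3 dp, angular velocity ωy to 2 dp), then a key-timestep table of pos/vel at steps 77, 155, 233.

State at t = 1.0065 s:
  obj    pos=(+3.038,-1.194) vel=(+5.820,-2.435) ωy=+119.02

Key-timestep trajectory:
   step    t(s)  obj.x    obj.z    obj.vx   obj.vz 
     77  0.2492   +0.289  -0.044  +1.441  -0.603
    155  0.5016   +0.837  -0.273  +2.901  -1.213
    233  0.7540   +1.753  -0.656  +4.360  -1.824


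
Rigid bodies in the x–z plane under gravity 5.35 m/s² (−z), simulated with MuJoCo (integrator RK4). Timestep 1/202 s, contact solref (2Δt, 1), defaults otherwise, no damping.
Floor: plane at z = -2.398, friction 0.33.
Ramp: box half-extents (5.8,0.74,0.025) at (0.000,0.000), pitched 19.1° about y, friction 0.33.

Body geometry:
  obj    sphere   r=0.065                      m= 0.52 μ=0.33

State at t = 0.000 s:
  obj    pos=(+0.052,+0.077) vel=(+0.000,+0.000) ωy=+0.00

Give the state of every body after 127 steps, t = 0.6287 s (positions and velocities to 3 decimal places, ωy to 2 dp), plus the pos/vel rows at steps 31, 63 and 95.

State at t = 0.6287 s:
  obj    pos=(+0.286,-0.004) vel=(+0.743,-0.257) ωy=+12.09

Key-timestep trajectory:
   step    t(s)  obj.x    obj.z    obj.vx   obj.vz 
     31  0.1535   +0.066  +0.072  +0.181  -0.063
     63  0.3119   +0.110  +0.057  +0.369  -0.128
     95  0.4703   +0.183  +0.032  +0.556  -0.192


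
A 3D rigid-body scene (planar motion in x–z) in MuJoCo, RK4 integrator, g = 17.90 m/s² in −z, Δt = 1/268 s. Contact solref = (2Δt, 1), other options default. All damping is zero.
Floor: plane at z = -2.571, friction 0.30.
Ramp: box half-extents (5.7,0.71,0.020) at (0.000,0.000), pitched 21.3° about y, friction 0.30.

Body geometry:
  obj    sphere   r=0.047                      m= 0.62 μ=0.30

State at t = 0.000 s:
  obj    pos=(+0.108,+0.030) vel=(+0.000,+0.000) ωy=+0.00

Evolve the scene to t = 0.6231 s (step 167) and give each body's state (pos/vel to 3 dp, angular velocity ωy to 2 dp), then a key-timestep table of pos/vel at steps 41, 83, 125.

State at t = 0.6231 s:
  obj    pos=(+0.948,-0.298) vel=(+2.696,-1.051) ωy=+61.56

Key-timestep trajectory:
   step    t(s)  obj.x    obj.z    obj.vx   obj.vz 
     41  0.1530   +0.159  +0.010  +0.662  -0.258
     83  0.3097   +0.316  -0.051  +1.340  -0.523
    125  0.4664   +0.579  -0.154  +2.018  -0.787


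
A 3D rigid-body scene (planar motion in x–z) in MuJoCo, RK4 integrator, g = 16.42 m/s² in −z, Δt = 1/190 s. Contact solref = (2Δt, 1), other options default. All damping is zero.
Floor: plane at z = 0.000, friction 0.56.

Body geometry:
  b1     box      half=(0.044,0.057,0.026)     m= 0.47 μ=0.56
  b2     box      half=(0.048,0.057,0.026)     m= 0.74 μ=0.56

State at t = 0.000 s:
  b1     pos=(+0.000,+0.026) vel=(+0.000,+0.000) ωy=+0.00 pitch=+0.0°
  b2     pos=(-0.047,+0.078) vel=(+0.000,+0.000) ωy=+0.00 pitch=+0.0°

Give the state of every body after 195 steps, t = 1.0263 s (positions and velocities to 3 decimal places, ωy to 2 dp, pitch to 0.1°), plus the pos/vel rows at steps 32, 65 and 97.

State at t = 1.0263 s:
  b1     pos=(+0.000,+0.026) vel=(+0.000,+0.000) ωy=+0.00 pitch=+0.0°
  b2     pos=(-0.168,+0.026) vel=(+0.000,+0.000) ωy=+0.00 pitch=+180.0°

Key-timestep trajectory:
   step    t(s)  b1.x    b1.z    b1.vx   b1.vz   b2.x    b2.z    b2.vx   b2.vz 
     32  0.1684   +0.000  +0.026  +0.001  +0.000   -0.064  +0.069  -0.247  -0.247
     65  0.3421   +0.000  +0.026  +0.000  +0.000   -0.113  +0.054  -0.115  +0.010
     97  0.5105   +0.000  +0.026  +0.000  +0.000   -0.137  +0.051  -0.291  -0.100


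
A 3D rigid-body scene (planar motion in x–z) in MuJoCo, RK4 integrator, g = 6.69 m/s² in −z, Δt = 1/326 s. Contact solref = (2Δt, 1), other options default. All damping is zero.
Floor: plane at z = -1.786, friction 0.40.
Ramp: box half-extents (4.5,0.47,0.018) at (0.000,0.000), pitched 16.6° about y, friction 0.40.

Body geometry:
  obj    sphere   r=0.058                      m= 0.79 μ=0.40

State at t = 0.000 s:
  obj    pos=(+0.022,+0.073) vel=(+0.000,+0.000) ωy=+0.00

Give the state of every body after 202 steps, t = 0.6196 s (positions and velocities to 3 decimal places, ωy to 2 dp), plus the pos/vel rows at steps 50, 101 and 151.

State at t = 0.6196 s:
  obj    pos=(+0.273,-0.002) vel=(+0.811,-0.242) ωy=+14.58

Key-timestep trajectory:
   step    t(s)  obj.x    obj.z    obj.vx   obj.vz 
     50  0.1534   +0.037  +0.068  +0.201  -0.060
    101  0.3098   +0.085  +0.054  +0.405  -0.121
    151  0.4632   +0.162  +0.031  +0.606  -0.181


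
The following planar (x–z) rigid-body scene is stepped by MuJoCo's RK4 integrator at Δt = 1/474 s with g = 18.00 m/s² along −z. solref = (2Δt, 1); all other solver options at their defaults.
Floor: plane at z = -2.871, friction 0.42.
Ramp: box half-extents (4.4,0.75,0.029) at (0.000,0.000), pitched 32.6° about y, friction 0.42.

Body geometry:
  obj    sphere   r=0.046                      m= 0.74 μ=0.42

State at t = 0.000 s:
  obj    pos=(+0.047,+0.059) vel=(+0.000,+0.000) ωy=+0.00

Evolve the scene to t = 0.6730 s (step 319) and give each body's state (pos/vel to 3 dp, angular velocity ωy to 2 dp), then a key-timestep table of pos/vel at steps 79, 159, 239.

State at t = 0.6730 s:
  obj    pos=(+1.369,-0.786) vel=(+3.928,-2.512) ωy=+101.34

Key-timestep trajectory:
   step    t(s)  obj.x    obj.z    obj.vx   obj.vz 
     79  0.1667   +0.128  +0.007  +0.973  -0.622
    159  0.3354   +0.375  -0.151  +1.958  -1.252
    239  0.5042   +0.789  -0.415  +2.943  -1.882


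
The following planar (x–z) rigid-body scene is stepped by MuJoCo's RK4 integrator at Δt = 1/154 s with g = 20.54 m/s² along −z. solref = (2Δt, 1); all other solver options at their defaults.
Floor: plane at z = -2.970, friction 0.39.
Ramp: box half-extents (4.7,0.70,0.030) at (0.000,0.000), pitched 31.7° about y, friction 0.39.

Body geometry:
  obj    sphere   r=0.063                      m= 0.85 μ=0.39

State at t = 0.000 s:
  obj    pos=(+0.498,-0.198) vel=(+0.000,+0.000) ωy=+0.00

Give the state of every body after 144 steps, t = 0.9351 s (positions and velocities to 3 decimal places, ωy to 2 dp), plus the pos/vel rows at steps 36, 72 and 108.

State at t = 0.9351 s:
  obj    pos=(+3.365,-1.969) vel=(+6.133,-3.788) ωy=+114.40

Key-timestep trajectory:
   step    t(s)  obj.x    obj.z    obj.vx   obj.vz 
     36  0.2338   +0.677  -0.309  +1.533  -0.947
     72  0.4675   +1.215  -0.641  +3.067  -1.894
    108  0.7013   +2.111  -1.195  +4.600  -2.841


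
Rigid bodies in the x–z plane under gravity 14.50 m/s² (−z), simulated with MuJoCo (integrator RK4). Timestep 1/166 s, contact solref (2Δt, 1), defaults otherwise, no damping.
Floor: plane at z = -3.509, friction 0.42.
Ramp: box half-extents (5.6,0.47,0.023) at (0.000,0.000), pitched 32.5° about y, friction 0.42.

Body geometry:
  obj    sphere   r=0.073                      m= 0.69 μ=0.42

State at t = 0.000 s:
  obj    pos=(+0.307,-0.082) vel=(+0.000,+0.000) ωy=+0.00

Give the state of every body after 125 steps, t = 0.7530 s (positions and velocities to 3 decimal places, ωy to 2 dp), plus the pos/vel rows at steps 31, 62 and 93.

State at t = 0.7530 s:
  obj    pos=(+1.638,-0.930) vel=(+3.534,-2.252) ωy=+57.39

Key-timestep trajectory:
   step    t(s)  obj.x    obj.z    obj.vx   obj.vz 
     31  0.1867   +0.389  -0.134  +0.877  -0.559
     62  0.3735   +0.635  -0.290  +1.753  -1.117
     93  0.5602   +1.044  -0.551  +2.630  -1.675


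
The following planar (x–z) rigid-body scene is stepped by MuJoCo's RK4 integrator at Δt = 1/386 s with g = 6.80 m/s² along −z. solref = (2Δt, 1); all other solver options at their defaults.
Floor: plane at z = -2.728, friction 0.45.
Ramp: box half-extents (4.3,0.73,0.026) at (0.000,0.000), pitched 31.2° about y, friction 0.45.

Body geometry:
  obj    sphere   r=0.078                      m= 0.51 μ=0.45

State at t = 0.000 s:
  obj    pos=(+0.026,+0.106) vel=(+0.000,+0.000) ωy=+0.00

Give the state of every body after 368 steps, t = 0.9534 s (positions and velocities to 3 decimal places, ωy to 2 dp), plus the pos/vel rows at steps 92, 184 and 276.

State at t = 0.9534 s:
  obj    pos=(+1.004,-0.487) vel=(+2.052,-1.243) ωy=+30.75

Key-timestep trajectory:
   step    t(s)  obj.x    obj.z    obj.vx   obj.vz 
     92  0.2383   +0.087  +0.069  +0.513  -0.311
    184  0.4767   +0.271  -0.042  +1.026  -0.621
    276  0.7150   +0.576  -0.227  +1.539  -0.932


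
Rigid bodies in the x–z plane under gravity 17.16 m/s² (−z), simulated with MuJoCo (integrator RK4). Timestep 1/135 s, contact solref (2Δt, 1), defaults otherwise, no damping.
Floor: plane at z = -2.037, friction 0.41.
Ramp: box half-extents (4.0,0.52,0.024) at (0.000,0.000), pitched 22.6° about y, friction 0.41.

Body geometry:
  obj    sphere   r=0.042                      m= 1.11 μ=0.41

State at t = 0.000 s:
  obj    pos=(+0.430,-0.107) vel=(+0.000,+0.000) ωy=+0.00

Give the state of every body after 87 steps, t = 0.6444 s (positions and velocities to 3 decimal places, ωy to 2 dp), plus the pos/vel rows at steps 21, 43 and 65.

State at t = 0.6444 s:
  obj    pos=(+1.333,-0.483) vel=(+2.802,-1.166) ωy=+72.25

Key-timestep trajectory:
   step    t(s)  obj.x    obj.z    obj.vx   obj.vz 
     21  0.1556   +0.483  -0.129  +0.676  -0.281
     43  0.3185   +0.650  -0.199  +1.385  -0.576
     65  0.4815   +0.934  -0.317  +2.093  -0.871


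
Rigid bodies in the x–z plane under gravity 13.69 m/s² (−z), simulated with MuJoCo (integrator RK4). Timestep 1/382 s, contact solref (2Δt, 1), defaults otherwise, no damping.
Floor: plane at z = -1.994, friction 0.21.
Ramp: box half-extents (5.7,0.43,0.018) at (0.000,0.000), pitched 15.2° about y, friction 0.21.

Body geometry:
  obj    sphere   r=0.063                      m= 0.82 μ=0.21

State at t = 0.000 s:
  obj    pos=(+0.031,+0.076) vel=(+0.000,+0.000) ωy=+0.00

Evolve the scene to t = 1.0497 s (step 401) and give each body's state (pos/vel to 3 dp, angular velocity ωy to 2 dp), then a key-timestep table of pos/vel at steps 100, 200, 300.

State at t = 1.0497 s:
  obj    pos=(+1.394,-0.295) vel=(+2.597,-0.706) ωy=+42.72

Key-timestep trajectory:
   step    t(s)  obj.x    obj.z    obj.vx   obj.vz 
    100  0.2618   +0.116  +0.052  +0.648  -0.176
    200  0.5236   +0.370  -0.017  +1.295  -0.352
    300  0.7853   +0.794  -0.132  +1.943  -0.528


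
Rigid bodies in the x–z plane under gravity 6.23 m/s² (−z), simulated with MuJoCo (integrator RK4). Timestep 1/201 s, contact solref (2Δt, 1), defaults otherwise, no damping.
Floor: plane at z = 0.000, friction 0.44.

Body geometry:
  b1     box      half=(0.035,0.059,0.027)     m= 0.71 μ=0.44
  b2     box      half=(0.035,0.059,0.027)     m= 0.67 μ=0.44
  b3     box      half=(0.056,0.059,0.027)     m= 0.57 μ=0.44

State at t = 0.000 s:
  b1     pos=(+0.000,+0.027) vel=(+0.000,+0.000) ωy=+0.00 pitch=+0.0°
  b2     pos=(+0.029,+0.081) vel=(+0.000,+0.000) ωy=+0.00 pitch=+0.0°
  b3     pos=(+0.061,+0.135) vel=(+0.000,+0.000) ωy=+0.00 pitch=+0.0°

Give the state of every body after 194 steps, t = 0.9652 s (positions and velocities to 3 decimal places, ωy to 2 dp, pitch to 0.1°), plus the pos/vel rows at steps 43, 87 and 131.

State at t = 0.9652 s:
  b1     pos=(+0.000,+0.027) vel=(+0.000,+0.000) ωy=+0.00 pitch=+0.0°
  b2     pos=(+0.072,+0.035) vel=(+0.000,+0.000) ωy=+0.00 pitch=+90.0°
  b3     pos=(+0.241,+0.027) vel=(+0.000,+0.000) ωy=+0.00 pitch=+180.0°

Key-timestep trajectory:
   step    t(s)  b1.x    b1.z    b1.vx   b1.vz   b2.x    b2.z    b2.vx   b2.vz   b3.x    b3.z    b3.vx   b3.vz 
     43  0.2139   +0.000  +0.027  +0.000  +0.000   +0.038  +0.081  +0.110  -0.013   +0.087  +0.121  +0.271  -0.210
     87  0.4328   +0.000  +0.027  +0.000  +0.000   +0.073  +0.034  -0.013  +0.051   +0.159  +0.056  +0.247  +0.121
    131  0.6517   +0.000  +0.027  +0.000  +0.000   +0.072  +0.035  +0.000  +0.000   +0.200  +0.060  +0.216  -0.074


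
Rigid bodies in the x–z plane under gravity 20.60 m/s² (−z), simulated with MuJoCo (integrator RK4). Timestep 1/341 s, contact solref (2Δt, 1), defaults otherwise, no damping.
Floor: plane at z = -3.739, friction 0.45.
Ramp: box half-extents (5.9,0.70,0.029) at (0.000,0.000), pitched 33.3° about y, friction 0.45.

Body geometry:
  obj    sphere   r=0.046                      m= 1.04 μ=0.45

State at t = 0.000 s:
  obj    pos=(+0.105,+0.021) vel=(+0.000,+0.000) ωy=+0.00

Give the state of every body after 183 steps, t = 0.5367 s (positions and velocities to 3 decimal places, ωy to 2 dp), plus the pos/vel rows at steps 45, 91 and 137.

State at t = 0.5367 s:
  obj    pos=(+1.077,-0.618) vel=(+3.624,-2.380) ωy=+94.23

Key-timestep trajectory:
   step    t(s)  obj.x    obj.z    obj.vx   obj.vz 
     45  0.1320   +0.164  -0.018  +0.891  -0.585
     91  0.2669   +0.345  -0.137  +1.802  -1.184
    137  0.4018   +0.650  -0.337  +2.713  -1.782


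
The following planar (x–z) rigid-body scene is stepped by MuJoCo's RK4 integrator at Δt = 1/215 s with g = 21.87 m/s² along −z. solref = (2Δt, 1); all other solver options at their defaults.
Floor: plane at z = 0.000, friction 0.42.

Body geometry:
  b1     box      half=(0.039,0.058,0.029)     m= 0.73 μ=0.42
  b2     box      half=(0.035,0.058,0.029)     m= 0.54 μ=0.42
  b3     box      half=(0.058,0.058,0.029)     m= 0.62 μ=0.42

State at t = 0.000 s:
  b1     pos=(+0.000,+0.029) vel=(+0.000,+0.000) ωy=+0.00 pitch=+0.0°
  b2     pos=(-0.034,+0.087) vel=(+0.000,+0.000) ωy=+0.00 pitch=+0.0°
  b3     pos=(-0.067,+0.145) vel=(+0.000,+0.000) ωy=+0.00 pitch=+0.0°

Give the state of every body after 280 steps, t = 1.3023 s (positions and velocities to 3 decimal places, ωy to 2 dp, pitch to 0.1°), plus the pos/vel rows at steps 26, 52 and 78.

State at t = 1.3023 s:
  b1     pos=(+0.000,+0.029) vel=(+0.000,+0.000) ωy=+0.00 pitch=+0.0°
  b2     pos=(-0.078,+0.035) vel=(+0.000,+0.000) ωy=+0.00 pitch=-90.0°
  b3     pos=(-0.260,+0.029) vel=(+0.000,+0.000) ωy=+0.00 pitch=+180.0°

Key-timestep trajectory:
   step    t(s)  b1.x    b1.z    b1.vx   b1.vz   b2.x    b2.z    b2.vx   b2.vz   b3.x    b3.z    b3.vx   b3.vz 
     26  0.1209   +0.000  +0.029  +0.002  +0.000   -0.047  +0.086  -0.267  -0.073   -0.102  +0.124  -0.617  -0.562
     52  0.2419   +0.000  +0.029  +0.000  +0.000   -0.079  +0.034  +0.026  +0.104   -0.180  +0.062  -0.436  +0.191
     78  0.3628   +0.000  +0.029  +0.000  +0.000   -0.078  +0.035  +0.000  +0.000   -0.232  +0.054  -0.596  -0.391


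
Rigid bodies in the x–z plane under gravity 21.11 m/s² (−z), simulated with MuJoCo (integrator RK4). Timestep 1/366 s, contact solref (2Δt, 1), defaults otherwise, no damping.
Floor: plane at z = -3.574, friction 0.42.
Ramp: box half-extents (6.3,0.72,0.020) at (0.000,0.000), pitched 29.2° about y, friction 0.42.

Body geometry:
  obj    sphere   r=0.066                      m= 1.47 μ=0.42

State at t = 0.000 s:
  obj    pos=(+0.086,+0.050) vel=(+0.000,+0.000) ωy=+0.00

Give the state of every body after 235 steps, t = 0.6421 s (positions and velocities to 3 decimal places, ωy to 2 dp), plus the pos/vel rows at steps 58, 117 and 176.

State at t = 0.6421 s:
  obj    pos=(+1.410,-0.689) vel=(+4.123,-2.304) ωy=+71.55

Key-timestep trajectory:
   step    t(s)  obj.x    obj.z    obj.vx   obj.vz 
     58  0.1585   +0.167  +0.005  +1.018  -0.569
    117  0.3197   +0.414  -0.133  +2.053  -1.147
    176  0.4809   +0.829  -0.365  +3.088  -1.726


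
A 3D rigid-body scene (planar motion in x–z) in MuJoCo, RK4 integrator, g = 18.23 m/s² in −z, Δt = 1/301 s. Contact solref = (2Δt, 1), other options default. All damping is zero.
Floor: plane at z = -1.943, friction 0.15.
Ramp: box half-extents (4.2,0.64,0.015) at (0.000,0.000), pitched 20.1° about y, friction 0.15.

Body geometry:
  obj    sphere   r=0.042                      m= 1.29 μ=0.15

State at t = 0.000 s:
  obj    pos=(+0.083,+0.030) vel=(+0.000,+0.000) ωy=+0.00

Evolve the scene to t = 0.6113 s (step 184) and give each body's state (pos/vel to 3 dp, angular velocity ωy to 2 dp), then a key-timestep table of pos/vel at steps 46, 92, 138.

State at t = 0.6113 s:
  obj    pos=(+0.868,-0.257) vel=(+2.569,-0.940) ωy=+65.11

Key-timestep trajectory:
   step    t(s)  obj.x    obj.z    obj.vx   obj.vz 
     46  0.1528   +0.132  +0.012  +0.642  -0.235
     92  0.3056   +0.279  -0.042  +1.285  -0.470
    138  0.4585   +0.525  -0.131  +1.927  -0.705


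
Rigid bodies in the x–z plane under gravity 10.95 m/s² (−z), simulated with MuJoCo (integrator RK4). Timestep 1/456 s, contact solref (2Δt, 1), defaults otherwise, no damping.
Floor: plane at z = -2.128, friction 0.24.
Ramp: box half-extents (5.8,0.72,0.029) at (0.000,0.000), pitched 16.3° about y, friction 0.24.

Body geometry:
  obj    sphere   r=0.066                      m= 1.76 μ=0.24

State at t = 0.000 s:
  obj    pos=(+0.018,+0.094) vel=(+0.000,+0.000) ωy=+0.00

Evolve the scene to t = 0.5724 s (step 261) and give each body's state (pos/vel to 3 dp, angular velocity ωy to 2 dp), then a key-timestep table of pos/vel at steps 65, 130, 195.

State at t = 0.5724 s:
  obj    pos=(+0.363,-0.007) vel=(+1.206,-0.353) ωy=+19.04

Key-timestep trajectory:
   step    t(s)  obj.x    obj.z    obj.vx   obj.vz 
     65  0.1425   +0.039  +0.087  +0.300  -0.088
    130  0.2851   +0.104  +0.069  +0.601  -0.176
    195  0.4276   +0.211  +0.037  +0.901  -0.263


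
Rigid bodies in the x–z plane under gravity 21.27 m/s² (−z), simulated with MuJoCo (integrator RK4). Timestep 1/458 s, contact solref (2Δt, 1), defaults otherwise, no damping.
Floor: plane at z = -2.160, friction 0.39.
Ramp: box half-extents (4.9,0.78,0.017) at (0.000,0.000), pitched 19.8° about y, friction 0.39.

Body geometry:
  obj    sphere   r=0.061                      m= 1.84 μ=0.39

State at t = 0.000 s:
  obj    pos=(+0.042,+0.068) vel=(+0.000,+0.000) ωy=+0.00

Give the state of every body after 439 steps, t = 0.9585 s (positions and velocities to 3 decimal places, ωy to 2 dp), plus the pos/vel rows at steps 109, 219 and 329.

State at t = 0.9585 s:
  obj    pos=(+2.266,-0.733) vel=(+4.641,-1.671) ωy=+80.86

Key-timestep trajectory:
   step    t(s)  obj.x    obj.z    obj.vx   obj.vz 
    109  0.2380   +0.179  +0.018  +1.152  -0.415
    219  0.4782   +0.596  -0.132  +2.315  -0.834
    329  0.7183   +1.291  -0.382  +3.478  -1.252


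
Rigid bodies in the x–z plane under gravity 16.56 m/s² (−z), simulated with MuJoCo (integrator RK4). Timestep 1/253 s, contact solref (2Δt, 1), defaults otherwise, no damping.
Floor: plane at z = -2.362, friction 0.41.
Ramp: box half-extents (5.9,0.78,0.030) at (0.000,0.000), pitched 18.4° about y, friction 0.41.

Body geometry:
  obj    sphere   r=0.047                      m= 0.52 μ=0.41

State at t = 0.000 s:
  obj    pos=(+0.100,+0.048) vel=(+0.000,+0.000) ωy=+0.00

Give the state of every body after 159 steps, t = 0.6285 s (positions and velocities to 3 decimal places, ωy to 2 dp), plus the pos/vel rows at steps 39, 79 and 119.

State at t = 0.6285 s:
  obj    pos=(+0.800,-0.185) vel=(+2.227,-0.741) ωy=+49.92

Key-timestep trajectory:
   step    t(s)  obj.x    obj.z    obj.vx   obj.vz 
     39  0.1542   +0.142  +0.034  +0.546  -0.182
     79  0.3123   +0.273  -0.010  +1.106  -0.368
    119  0.4704   +0.492  -0.083  +1.666  -0.554


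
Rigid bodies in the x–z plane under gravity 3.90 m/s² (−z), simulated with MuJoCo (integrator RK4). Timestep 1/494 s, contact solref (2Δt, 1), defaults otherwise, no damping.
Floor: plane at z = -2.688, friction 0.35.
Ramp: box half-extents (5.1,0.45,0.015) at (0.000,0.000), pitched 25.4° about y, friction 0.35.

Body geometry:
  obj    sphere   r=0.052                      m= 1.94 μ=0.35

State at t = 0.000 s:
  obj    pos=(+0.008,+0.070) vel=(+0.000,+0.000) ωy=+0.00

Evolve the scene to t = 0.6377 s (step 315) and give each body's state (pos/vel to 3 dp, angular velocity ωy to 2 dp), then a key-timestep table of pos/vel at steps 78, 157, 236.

State at t = 0.6377 s:
  obj    pos=(+0.228,-0.034) vel=(+0.688,-0.327) ωy=+14.65

Key-timestep trajectory:
   step    t(s)  obj.x    obj.z    obj.vx   obj.vz 
     78  0.1579   +0.022  +0.064  +0.170  -0.081
    157  0.3178   +0.063  +0.044  +0.343  -0.163
    236  0.4777   +0.131  +0.012  +0.516  -0.245


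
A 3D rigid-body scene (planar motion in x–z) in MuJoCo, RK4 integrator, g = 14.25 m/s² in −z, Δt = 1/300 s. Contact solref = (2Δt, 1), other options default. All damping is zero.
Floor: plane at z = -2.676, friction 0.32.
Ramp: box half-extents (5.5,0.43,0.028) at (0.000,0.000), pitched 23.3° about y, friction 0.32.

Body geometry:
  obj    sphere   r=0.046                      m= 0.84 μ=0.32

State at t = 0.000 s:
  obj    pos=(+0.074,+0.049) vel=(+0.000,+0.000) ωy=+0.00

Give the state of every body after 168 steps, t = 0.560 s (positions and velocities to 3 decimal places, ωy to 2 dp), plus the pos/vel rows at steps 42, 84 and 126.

State at t = 0.560 s:
  obj    pos=(+0.654,-0.201) vel=(+2.071,-0.892) ωy=+49.00

Key-timestep trajectory:
   step    t(s)  obj.x    obj.z    obj.vx   obj.vz 
     42  0.1400   +0.110  +0.033  +0.518  -0.223
     84  0.2800   +0.219  -0.014  +1.035  -0.446
    126  0.4200   +0.400  -0.092  +1.553  -0.669


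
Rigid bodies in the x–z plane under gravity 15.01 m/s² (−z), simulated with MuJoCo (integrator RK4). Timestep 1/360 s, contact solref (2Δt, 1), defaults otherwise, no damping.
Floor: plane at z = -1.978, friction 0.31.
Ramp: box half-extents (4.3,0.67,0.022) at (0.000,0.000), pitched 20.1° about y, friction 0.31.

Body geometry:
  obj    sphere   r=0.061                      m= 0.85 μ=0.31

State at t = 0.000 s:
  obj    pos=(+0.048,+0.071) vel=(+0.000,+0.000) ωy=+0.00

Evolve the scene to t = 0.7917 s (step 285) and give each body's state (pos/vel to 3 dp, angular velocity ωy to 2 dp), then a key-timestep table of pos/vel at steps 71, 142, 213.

State at t = 0.7917 s:
  obj    pos=(+1.132,-0.326) vel=(+2.739,-1.002) ωy=+47.81

Key-timestep trajectory:
   step    t(s)  obj.x    obj.z    obj.vx   obj.vz 
     71  0.1972   +0.115  +0.046  +0.683  -0.250
    142  0.3944   +0.317  -0.028  +1.365  -0.499
    213  0.5917   +0.654  -0.151  +2.047  -0.749


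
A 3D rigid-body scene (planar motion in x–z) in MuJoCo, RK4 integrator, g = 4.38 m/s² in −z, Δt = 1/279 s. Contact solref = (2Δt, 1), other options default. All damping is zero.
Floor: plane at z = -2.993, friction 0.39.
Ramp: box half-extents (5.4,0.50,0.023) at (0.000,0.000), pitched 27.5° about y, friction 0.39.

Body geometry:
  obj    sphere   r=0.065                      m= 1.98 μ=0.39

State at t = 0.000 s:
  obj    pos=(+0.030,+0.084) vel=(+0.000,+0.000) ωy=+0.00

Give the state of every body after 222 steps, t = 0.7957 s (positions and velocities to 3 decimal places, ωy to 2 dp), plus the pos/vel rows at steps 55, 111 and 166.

State at t = 0.7957 s:
  obj    pos=(+0.436,-0.128) vel=(+1.020,-0.531) ωy=+17.68

Key-timestep trajectory:
   step    t(s)  obj.x    obj.z    obj.vx   obj.vz 
     55  0.1971   +0.055  +0.071  +0.253  -0.132
    111  0.3978   +0.131  +0.031  +0.510  -0.265
    166  0.5950   +0.257  -0.034  +0.762  -0.397


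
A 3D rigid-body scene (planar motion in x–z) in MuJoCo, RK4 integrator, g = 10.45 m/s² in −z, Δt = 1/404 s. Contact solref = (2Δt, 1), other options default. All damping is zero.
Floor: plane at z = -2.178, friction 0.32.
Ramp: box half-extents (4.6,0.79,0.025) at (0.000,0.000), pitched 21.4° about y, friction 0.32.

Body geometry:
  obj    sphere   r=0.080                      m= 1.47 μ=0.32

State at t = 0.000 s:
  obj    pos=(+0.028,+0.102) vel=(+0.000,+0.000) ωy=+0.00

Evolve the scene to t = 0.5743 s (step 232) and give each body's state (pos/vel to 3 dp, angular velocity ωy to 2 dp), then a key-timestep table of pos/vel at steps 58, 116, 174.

State at t = 0.5743 s:
  obj    pos=(+0.446,-0.062) vel=(+1.456,-0.571) ωy=+19.55

Key-timestep trajectory:
   step    t(s)  obj.x    obj.z    obj.vx   obj.vz 
     58  0.1436   +0.054  +0.092  +0.364  -0.143
    116  0.2871   +0.133  +0.061  +0.728  -0.285
    174  0.4307   +0.263  +0.010  +1.092  -0.428


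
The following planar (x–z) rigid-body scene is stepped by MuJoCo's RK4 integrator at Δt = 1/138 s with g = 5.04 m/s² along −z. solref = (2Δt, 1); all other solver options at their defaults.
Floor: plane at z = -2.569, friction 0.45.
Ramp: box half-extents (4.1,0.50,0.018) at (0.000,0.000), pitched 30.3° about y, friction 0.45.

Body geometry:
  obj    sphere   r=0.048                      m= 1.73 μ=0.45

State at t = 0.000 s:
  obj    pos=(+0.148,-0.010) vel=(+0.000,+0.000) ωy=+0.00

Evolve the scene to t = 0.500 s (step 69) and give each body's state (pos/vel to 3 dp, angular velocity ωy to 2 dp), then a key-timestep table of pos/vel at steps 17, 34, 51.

State at t = 0.500 s:
  obj    pos=(+0.344,-0.125) vel=(+0.784,-0.458) ωy=+18.91

Key-timestep trajectory:
   step    t(s)  obj.x    obj.z    obj.vx   obj.vz 
     17  0.1232   +0.160  -0.017  +0.193  -0.113
     34  0.2464   +0.196  -0.038  +0.386  -0.226
     51  0.3696   +0.255  -0.073  +0.580  -0.339


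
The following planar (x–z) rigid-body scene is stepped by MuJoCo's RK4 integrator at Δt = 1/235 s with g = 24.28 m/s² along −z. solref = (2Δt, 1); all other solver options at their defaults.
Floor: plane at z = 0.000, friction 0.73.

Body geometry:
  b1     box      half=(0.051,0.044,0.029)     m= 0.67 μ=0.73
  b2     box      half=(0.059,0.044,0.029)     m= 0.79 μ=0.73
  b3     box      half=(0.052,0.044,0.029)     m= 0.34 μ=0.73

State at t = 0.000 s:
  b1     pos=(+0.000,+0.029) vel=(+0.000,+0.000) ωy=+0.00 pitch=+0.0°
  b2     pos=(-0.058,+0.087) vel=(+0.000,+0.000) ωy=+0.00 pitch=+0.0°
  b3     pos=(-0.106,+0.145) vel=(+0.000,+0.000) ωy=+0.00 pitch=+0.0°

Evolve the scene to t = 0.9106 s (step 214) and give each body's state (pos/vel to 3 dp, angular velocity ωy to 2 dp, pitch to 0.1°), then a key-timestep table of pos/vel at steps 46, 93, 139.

State at t = 0.9106 s:
  b1     pos=(+0.000,+0.029) vel=(+0.000,+0.000) ωy=+0.00 pitch=+0.0°
  b2     pos=(-0.114,+0.059) vel=(+0.000,+0.000) ωy=+0.00 pitch=-90.0°
  b3     pos=(-0.201,+0.052) vel=(+0.000,+0.000) ωy=+0.00 pitch=-90.0°

Key-timestep trajectory:
   step    t(s)  b1.x    b1.z    b1.vx   b1.vz   b2.x    b2.z    b2.vx   b2.vz   b3.x    b3.z    b3.vx   b3.vz 
     46  0.1957   +0.000  +0.029  +0.000  +0.000   -0.116  +0.059  -0.448  +0.088   -0.198  +0.054  -0.570  -0.283
     93  0.3957   +0.000  +0.029  +0.000  +0.000   -0.133  +0.065  +0.191  -0.028   -0.203  +0.053  +0.216  -0.108
    139  0.5915   +0.000  +0.029  +0.000  +0.000   -0.116  +0.060  -0.119  +0.085   -0.201  +0.052  +0.000  +0.000


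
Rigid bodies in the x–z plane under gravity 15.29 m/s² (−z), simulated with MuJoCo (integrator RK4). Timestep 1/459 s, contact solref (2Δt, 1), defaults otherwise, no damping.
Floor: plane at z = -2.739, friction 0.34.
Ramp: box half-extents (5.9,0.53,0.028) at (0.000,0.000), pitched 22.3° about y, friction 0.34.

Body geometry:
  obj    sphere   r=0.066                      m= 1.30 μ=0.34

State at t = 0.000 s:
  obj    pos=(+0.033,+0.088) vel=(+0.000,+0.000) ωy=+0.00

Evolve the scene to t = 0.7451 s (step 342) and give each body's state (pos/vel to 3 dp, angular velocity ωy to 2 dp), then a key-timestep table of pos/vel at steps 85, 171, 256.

State at t = 0.7451 s:
  obj    pos=(+1.097,-0.348) vel=(+2.857,-1.172) ωy=+46.78

Key-timestep trajectory:
   step    t(s)  obj.x    obj.z    obj.vx   obj.vz 
     85  0.1852   +0.099  +0.061  +0.710  -0.291
    171  0.3725   +0.299  -0.021  +1.429  -0.586
    256  0.5577   +0.629  -0.157  +2.139  -0.877


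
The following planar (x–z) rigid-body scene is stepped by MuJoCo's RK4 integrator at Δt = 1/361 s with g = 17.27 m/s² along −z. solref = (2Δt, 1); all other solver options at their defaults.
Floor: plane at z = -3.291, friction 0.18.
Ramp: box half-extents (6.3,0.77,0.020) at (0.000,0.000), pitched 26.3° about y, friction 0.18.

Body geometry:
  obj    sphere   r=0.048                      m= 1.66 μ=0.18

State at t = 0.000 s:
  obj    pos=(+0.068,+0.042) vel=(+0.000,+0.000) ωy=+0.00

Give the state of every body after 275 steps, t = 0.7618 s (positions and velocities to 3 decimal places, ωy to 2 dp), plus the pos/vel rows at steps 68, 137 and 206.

State at t = 0.7618 s:
  obj    pos=(+1.490,-0.661) vel=(+3.733,-1.845) ωy=+86.72

Key-timestep trajectory:
   step    t(s)  obj.x    obj.z    obj.vx   obj.vz 
     68  0.1884   +0.155  -0.001  +0.923  -0.456
    137  0.3795   +0.421  -0.132  +1.860  -0.919
    206  0.5706   +0.866  -0.352  +2.796  -1.382


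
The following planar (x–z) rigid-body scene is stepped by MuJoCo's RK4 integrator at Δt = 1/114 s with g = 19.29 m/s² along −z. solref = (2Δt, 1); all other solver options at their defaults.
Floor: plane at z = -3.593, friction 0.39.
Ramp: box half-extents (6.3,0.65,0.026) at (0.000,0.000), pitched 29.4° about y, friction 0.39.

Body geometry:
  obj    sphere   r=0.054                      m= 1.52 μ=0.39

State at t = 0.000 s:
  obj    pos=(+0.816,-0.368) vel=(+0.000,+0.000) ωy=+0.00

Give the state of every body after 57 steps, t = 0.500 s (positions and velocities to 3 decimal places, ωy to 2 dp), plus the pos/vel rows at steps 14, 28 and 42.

State at t = 0.500 s:
  obj    pos=(+1.553,-0.783) vel=(+2.946,-1.660) ωy=+62.60

Key-timestep trajectory:
   step    t(s)  obj.x    obj.z    obj.vx   obj.vz 
     14  0.1228   +0.860  -0.393  +0.724  -0.408
     28  0.2456   +0.994  -0.468  +1.448  -0.816
     42  0.3684   +1.216  -0.593  +2.171  -1.223


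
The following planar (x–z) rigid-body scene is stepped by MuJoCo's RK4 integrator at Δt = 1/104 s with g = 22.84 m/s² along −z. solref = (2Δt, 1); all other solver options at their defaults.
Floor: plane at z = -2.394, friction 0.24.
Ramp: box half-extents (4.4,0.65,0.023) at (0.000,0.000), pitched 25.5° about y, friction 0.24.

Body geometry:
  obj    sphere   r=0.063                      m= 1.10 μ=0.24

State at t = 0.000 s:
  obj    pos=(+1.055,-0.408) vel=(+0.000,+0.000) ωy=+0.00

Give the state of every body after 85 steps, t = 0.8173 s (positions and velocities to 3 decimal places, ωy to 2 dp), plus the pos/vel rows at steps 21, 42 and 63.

State at t = 0.8173 s:
  obj    pos=(+3.173,-1.418) vel=(+5.182,-2.471) ωy=+91.08

Key-timestep trajectory:
   step    t(s)  obj.x    obj.z    obj.vx   obj.vz 
     21  0.2019   +1.184  -0.470  +1.281  -0.611
     42  0.4038   +1.572  -0.655  +2.561  -1.221
     63  0.6058   +2.219  -0.963  +3.841  -1.832


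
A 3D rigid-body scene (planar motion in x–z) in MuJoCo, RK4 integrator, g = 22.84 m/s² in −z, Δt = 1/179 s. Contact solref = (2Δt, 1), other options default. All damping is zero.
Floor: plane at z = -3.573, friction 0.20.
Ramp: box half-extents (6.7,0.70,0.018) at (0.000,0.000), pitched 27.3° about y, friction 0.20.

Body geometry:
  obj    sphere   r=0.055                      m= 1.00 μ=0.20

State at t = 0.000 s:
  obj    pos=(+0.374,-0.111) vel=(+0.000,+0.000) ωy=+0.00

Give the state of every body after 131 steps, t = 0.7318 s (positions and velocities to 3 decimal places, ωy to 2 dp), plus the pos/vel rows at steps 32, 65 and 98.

State at t = 0.7318 s:
  obj    pos=(+2.155,-1.030) vel=(+4.867,-2.512) ωy=+99.53

Key-timestep trajectory:
   step    t(s)  obj.x    obj.z    obj.vx   obj.vz 
     32  0.1788   +0.480  -0.166  +1.189  -0.614
     65  0.3631   +0.813  -0.337  +2.415  -1.247
     98  0.5475   +1.371  -0.625  +3.641  -1.879


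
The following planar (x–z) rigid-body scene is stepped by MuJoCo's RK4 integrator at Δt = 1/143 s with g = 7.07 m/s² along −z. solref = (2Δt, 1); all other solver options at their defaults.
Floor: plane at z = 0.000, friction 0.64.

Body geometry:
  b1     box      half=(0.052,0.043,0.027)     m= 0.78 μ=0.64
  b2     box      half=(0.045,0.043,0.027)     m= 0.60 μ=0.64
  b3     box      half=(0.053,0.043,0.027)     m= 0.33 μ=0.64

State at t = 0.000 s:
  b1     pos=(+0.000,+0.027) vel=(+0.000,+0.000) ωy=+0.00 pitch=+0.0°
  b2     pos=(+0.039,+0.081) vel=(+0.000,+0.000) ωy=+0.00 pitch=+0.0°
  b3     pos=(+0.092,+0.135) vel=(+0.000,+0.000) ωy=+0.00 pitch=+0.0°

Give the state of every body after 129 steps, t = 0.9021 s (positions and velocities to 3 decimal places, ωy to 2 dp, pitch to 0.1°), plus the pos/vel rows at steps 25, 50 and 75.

State at t = 0.9021 s:
  b1     pos=(+0.000,+0.027) vel=(+0.000,+0.000) ωy=+0.00 pitch=+0.0°
  b2     pos=(+0.039,+0.081) vel=(+0.000,+0.000) ωy=+0.00 pitch=+0.0°
  b3     pos=(+0.122,+0.053) vel=(+0.000,+0.000) ωy=+0.00 pitch=+90.0°

Key-timestep trajectory:
   step    t(s)  b1.x    b1.z    b1.vx   b1.vz   b2.x    b2.z    b2.vx   b2.vz   b3.x    b3.z    b3.vx   b3.vz 
     25  0.1748   +0.000  +0.027  +0.000  +0.000   +0.040  +0.082  +0.007  +0.003   +0.107  +0.126  +0.162  -0.143
     50  0.3497   +0.000  +0.027  +0.000  +0.000   +0.039  +0.081  +0.000  +0.000   +0.128  +0.054  -0.090  +0.064
     75  0.5245   +0.000  +0.027  +0.000  +0.000   +0.039  +0.081  +0.000  +0.000   +0.123  +0.053  +0.052  +0.018


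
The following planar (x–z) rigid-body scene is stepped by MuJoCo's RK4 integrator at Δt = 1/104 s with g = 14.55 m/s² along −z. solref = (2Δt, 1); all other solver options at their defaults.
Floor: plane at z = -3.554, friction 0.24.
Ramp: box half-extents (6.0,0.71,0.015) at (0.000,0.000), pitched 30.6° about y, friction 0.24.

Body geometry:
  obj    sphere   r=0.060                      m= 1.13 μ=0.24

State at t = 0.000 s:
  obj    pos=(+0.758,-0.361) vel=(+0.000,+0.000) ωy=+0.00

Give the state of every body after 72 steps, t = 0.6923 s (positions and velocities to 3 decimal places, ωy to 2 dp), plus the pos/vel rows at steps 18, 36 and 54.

State at t = 0.6923 s:
  obj    pos=(+1.850,-1.007) vel=(+3.153,-1.865) ωy=+61.00

Key-timestep trajectory:
   step    t(s)  obj.x    obj.z    obj.vx   obj.vz 
     18  0.1731   +0.826  -0.402  +0.789  -0.466
     36  0.3462   +1.031  -0.523  +1.577  -0.933
     54  0.5192   +1.372  -0.724  +2.365  -1.399


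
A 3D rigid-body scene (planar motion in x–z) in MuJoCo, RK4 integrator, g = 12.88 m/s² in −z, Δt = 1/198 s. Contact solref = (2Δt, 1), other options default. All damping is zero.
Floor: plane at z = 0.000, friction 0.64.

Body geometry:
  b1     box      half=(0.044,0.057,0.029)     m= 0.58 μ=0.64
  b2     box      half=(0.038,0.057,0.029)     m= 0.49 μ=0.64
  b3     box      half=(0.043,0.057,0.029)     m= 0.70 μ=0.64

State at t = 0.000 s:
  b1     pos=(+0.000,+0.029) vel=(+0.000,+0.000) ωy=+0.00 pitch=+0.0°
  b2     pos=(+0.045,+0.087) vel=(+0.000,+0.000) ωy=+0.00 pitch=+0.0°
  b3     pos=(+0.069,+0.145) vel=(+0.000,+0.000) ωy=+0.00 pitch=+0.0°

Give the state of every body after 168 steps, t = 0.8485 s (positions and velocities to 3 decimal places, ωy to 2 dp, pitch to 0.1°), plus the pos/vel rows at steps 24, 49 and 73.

State at t = 0.8485 s:
  b1     pos=(+0.000,+0.029) vel=(+0.000,+0.000) ωy=+0.00 pitch=+0.0°
  b2     pos=(+0.081,+0.038) vel=(+0.000,+0.000) ωy=+0.00 pitch=+90.0°
  b3     pos=(+0.240,+0.029) vel=(+0.000,+0.000) ωy=+0.00 pitch=+180.0°

Key-timestep trajectory:
   step    t(s)  b1.x    b1.z    b1.vx   b1.vz   b2.x    b2.z    b2.vx   b2.vz   b3.x    b3.z    b3.vx   b3.vz 
     24  0.1212   +0.000  +0.029  -0.001  +0.000   +0.053  +0.086  +0.142  -0.043   +0.092  +0.135  +0.404  -0.262
     49  0.2475   +0.000  +0.029  +0.000  +0.000   +0.081  +0.039  +0.260  -1.014   +0.162  +0.041  +0.799  -0.103
     73  0.3687   +0.000  +0.029  +0.000  +0.000   +0.081  +0.038  +0.000  +0.000   +0.222  +0.043  +0.531  -0.333


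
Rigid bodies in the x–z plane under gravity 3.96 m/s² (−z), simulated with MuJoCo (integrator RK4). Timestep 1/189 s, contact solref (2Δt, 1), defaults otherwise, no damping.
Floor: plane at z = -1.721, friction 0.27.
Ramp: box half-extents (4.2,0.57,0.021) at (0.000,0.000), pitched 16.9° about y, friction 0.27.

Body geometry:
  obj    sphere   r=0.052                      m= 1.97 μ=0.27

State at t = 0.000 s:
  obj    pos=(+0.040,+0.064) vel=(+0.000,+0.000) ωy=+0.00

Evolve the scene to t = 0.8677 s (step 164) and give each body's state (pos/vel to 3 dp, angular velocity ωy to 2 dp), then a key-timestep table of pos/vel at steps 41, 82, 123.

State at t = 0.8677 s:
  obj    pos=(+0.336,-0.026) vel=(+0.683,-0.207) ωy=+13.72

Key-timestep trajectory:
   step    t(s)  obj.x    obj.z    obj.vx   obj.vz 
     41  0.2169   +0.059  +0.059  +0.171  -0.052
     82  0.4339   +0.114  +0.042  +0.341  -0.104
    123  0.6508   +0.207  +0.013  +0.512  -0.156


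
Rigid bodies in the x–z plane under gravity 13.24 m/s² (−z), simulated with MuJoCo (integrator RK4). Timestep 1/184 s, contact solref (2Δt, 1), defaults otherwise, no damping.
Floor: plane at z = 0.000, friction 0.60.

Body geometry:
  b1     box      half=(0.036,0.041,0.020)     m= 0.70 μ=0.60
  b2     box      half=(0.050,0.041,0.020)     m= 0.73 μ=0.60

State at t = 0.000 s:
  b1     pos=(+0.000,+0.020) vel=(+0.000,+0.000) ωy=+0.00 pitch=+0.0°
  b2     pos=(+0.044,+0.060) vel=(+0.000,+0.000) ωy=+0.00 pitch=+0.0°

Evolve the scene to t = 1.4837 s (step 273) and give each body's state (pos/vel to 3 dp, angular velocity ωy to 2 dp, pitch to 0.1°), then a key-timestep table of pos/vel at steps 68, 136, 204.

State at t = 1.4837 s:
  b1     pos=(-0.001,+0.020) vel=(-0.001,+0.000) ωy=+0.00 pitch=+0.0°
  b2     pos=(+0.055,+0.049) vel=(+0.000,+0.000) ωy=-0.02 pitch=+43.7°

Key-timestep trajectory:
   step    t(s)  b1.x    b1.z    b1.vx   b1.vz   b2.x    b2.z    b2.vx   b2.vz 
     68  0.3696   +0.000  +0.020  -0.001  +0.000   +0.055  +0.049  +0.000  +0.001
    136  0.7391   +0.000  +0.020  -0.001  +0.000   +0.055  +0.049  +0.000  +0.000
    204  1.1087   -0.001  +0.020  -0.001  +0.000   +0.055  +0.049  +0.000  +0.000


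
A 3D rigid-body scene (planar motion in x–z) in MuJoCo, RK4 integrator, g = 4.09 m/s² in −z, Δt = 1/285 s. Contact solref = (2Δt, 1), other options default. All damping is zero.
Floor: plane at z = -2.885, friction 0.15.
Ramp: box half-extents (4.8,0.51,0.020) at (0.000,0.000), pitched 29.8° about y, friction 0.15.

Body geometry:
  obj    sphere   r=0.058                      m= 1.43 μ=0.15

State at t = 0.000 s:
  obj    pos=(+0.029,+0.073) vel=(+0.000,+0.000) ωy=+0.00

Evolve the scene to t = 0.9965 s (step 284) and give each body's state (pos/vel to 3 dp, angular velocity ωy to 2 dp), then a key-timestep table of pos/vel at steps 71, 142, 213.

State at t = 0.9965 s:
  obj    pos=(+0.677,-0.298) vel=(+1.298,-0.747) ωy=+22.78

Key-timestep trajectory:
   step    t(s)  obj.x    obj.z    obj.vx   obj.vz 
     71  0.2491   +0.070  +0.050  +0.327  -0.182
    142  0.4982   +0.191  -0.020  +0.650  -0.371
    213  0.7474   +0.394  -0.136  +0.972  -0.564
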